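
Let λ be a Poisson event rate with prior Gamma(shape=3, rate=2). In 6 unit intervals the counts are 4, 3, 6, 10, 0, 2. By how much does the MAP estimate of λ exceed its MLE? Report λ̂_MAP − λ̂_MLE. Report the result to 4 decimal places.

Σxᵢ = 25. Posterior is Gamma(28, 8); MAP = (28−1)/8 = 27/8 ≈ 3.37500.
MLE = x̄ = 25/6 ≈ 4.16667.
Difference = 27/8 − 25/6 = -19/24 ≈ -0.7917.

MAP − MLE = -0.7917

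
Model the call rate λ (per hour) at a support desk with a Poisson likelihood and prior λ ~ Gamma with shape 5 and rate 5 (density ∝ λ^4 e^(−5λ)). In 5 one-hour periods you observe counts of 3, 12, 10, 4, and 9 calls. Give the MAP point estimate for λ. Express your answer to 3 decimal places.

Σxᵢ = 3+12+10+4+9 = 38, with n = 5.
Posterior ∝ λ^4e^(−5λ) · λ^38e^(−5λ) = λ^42e^(−10λ), i.e. Gamma(shape=43, rate=10).
The mode of a Gamma(a, b) with a ≥ 1 (shape–rate) is (a−1)/b = 42/10 ≈ 4.200.

λ̂_MAP = 4.200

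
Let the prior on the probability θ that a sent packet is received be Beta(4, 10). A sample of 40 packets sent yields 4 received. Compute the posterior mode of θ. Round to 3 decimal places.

θ̂_MAP = 0.135

Prior: Beta(4, 10).
Data: 4 successes in 40 trials. The binomial likelihood contributes θ^4(1−θ)^36, so the posterior is Beta(4+4, 10+36) = Beta(8, 46).
For Beta(a, b) with a, b > 1 the mode is (a−1)/(a+b−2) = 7/52 ≈ 0.135.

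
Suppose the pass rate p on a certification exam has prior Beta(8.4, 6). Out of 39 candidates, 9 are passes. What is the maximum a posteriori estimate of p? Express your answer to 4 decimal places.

p̂_MAP = 0.3191

Prior: Beta(8.4, 6).
Data: 9 successes in 39 trials. The binomial likelihood contributes p^9(1−p)^30, so the posterior is Beta(8.4+9, 6+30) = Beta(17.4, 36).
For Beta(a, b) with a, b > 1 the mode is (a−1)/(a+b−2) = 16.4/51.4 ≈ 0.3191.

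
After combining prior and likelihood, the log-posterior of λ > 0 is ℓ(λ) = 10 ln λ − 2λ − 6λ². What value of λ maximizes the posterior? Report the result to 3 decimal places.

ℓ'(λ) = 10/λ − 2 − 12λ. Setting this to zero and multiplying by λ: 12λ² + 2λ − 10 = 0.
λ = (−2 + √(2² + 4·12·10)) / (2·12) = (−2 + √484) / 24 = (−2 + 22)/24 = 5/6.
ℓ''(λ) = −10/λ² − 12 < 0, confirming a maximum.

λ̂_MAP = 0.833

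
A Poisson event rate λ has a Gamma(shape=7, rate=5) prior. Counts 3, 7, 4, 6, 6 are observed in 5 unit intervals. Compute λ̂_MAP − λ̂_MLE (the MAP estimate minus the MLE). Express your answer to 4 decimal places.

Σxᵢ = 26. Posterior is Gamma(33, 10); MAP = (33−1)/10 = 32/10 ≈ 3.20000.
MLE = x̄ = 26/5 ≈ 5.20000.
Difference = 32/10 − 26/5 = -2 ≈ -2.0000.

MAP − MLE = -2.0000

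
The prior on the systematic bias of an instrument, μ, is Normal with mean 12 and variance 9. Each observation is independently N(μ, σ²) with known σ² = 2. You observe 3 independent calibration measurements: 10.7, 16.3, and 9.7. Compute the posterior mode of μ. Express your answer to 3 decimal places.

μ̂_MAP = 12.217

n = 3; x̄ = (10.7 + 16.3 + 9.7)/3 = 36.7/3 = 367/30 ≈ 12.2333.
For a Normal prior and Normal likelihood with known variance, the posterior is Normal; its mode equals its mean, the precision-weighted average.
Prior precision 1/σ₀² = 1/9; data precision n/σ² = 3/2 = 1.5.
μ̂ = ((1/9)·12 + 1.5·(367/30)) / (1/9 + 1.5) = (1181/60)/(29/18) = 3543/290 ≈ 12.217.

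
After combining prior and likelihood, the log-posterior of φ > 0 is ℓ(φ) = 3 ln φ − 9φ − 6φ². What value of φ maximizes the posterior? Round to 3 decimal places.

ℓ'(φ) = 3/φ − 9 − 12φ. Setting this to zero and multiplying by φ: 12φ² + 9φ − 3 = 0.
φ = (−9 + √(9² + 4·12·3)) / (2·12) = (−9 + √225) / 24 = (−9 + 15)/24 = 1/4.
ℓ''(φ) = −3/φ² − 12 < 0, confirming a maximum.

φ̂_MAP = 0.250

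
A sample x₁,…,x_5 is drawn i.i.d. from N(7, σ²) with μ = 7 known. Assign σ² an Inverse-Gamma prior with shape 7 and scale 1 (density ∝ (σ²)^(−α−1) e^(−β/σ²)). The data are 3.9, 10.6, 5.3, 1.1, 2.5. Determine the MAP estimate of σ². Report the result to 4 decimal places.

σ̂²_MAP = 3.9295

Sum of squared deviations about the known mean: SS = (3.9−7)² + (10.6−7)² + (5.3−7)² + (1.1−7)² + (2.5−7)² = 80.52.
The Normal likelihood contributes (σ²)^(−n/2) exp(−SS/(2σ²)), so the posterior is Inverse-Gamma(α + n/2, β + SS/2) = Inverse-Gamma(9.5, 41.26).
The mode of Inverse-Gamma(a, b) is b/(a+1) = 41.26/10.5 ≈ 3.9295.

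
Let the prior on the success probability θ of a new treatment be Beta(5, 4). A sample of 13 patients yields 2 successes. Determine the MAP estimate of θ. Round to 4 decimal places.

θ̂_MAP = 0.3000

Prior: Beta(5, 4).
Data: 2 successes in 13 trials. The binomial likelihood contributes θ^2(1−θ)^11, so the posterior is Beta(5+2, 4+11) = Beta(7, 15).
For Beta(a, b) with a, b > 1 the mode is (a−1)/(a+b−2) = 6/20 ≈ 0.3000.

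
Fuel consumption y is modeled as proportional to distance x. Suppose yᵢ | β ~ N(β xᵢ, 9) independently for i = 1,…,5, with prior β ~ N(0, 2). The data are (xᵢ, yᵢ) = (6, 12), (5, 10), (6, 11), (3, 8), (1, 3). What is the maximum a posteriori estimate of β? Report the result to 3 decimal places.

log p(β | y) = −Σ(yᵢ − βxᵢ)²/(2·9) − β²/(2·2) + const.
Setting the derivative to zero: Σxᵢ(yᵢ − βxᵢ)/9 − β/2 = 0, so β = Σxᵢyᵢ / (Σxᵢ² + σ²/τ²).
Σxᵢyᵢ = 6·12 + 5·10 + 6·11 + 3·8 + 1·3 = 215; Σxᵢ² = 107; σ²/τ² = 4.5.
β̂_MAP = 215 / (107 + 4.5) = 215/111.5 ≈ 1.928.

β̂_MAP = 1.928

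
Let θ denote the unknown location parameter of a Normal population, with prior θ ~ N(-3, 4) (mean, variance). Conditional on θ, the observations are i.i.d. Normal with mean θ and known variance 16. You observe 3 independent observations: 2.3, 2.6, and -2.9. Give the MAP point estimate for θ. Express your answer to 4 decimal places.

θ̂_MAP = -1.4286

n = 3; x̄ = (2.3 + 2.6 + (-2.9))/3 = 2/3 = 2/3 ≈ 0.6667.
For a Normal prior and Normal likelihood with known variance, the posterior is Normal; its mode equals its mean, the precision-weighted average.
Prior precision 1/σ₀² = 1/4 = 0.25; data precision n/σ² = 3/16 = 0.1875.
θ̂ = (0.25·(-3) + 0.1875·(2/3)) / (0.25 + 0.1875) = (-0.625)/0.4375 = -10/7 ≈ -1.4286.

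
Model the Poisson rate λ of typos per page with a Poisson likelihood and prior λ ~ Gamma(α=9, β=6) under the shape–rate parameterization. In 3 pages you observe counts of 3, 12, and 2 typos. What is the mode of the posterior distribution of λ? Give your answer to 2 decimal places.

λ̂_MAP = 2.78

Σxᵢ = 3+12+2 = 17, with n = 3.
Posterior ∝ λ^8e^(−6λ) · λ^17e^(−3λ) = λ^25e^(−9λ), i.e. Gamma(shape=26, rate=9).
The mode of a Gamma(a, b) with a ≥ 1 (shape–rate) is (a−1)/b = 25/9 ≈ 2.78.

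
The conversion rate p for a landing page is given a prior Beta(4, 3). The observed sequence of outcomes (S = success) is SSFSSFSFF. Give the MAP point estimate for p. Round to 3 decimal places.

Prior: Beta(4, 3).
Data: 5 successes in 9 trials (from the sequence). The binomial likelihood contributes p^5(1−p)^4, so the posterior is Beta(4+5, 3+4) = Beta(9, 7).
For Beta(a, b) with a, b > 1 the mode is (a−1)/(a+b−2) = 8/14 ≈ 0.571.

p̂_MAP = 0.571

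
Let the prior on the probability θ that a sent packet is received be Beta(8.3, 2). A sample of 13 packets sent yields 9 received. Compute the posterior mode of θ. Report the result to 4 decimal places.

Prior: Beta(8.3, 2).
Data: 9 successes in 13 trials. The binomial likelihood contributes θ^9(1−θ)^4, so the posterior is Beta(8.3+9, 2+4) = Beta(17.3, 6).
For Beta(a, b) with a, b > 1 the mode is (a−1)/(a+b−2) = 16.3/21.3 ≈ 0.7653.

θ̂_MAP = 0.7653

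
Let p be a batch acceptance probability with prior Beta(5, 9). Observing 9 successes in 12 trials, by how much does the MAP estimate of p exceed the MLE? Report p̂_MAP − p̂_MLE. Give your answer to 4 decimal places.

MAP − MLE = -0.2083

Posterior is Beta(14, 12); MAP = (14−1)/(26−2) = 13/24 ≈ 0.54167.
MLE ignores the prior: p̂_MLE = k/n = 9/12 ≈ 0.75000.
Difference = 13/24 − 9/12 = -5/24 ≈ -0.2083.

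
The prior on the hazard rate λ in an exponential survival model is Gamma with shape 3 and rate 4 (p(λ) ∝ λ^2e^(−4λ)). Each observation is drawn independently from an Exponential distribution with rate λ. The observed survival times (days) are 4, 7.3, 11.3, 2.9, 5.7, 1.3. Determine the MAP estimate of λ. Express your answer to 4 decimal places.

The Exponential(rate=λ) likelihood is ∝ λ^n e^(−λΣtᵢ). Here n = 6 and Σtᵢ = 4 + 7.3 + 11.3 + 2.9 + 5.7 + 1.3 = 32.5.
Posterior ∝ λ^2e^(−4λ) · λ^6e^(−32.5λ) = λ^8e^(−36.5λ), i.e. Gamma(9, 36.5).
Mode = (a−1)/b = 8/36.5 ≈ 0.2192.

λ̂_MAP = 0.2192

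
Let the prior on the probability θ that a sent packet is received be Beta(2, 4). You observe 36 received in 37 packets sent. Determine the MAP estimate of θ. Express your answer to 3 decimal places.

θ̂_MAP = 0.902

Prior: Beta(2, 4).
Data: 36 successes in 37 trials. The binomial likelihood contributes θ^36(1−θ)^1, so the posterior is Beta(2+36, 4+1) = Beta(38, 5).
For Beta(a, b) with a, b > 1 the mode is (a−1)/(a+b−2) = 37/41 ≈ 0.902.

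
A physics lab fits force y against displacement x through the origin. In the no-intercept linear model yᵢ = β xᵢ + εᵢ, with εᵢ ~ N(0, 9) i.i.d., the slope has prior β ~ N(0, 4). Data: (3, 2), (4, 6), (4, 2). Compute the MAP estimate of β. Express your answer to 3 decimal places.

β̂_MAP = 0.879

log p(β | y) = −Σ(yᵢ − βxᵢ)²/(2·9) − β²/(2·4) + const.
Setting the derivative to zero: Σxᵢ(yᵢ − βxᵢ)/9 − β/4 = 0, so β = Σxᵢyᵢ / (Σxᵢ² + σ²/τ²).
Σxᵢyᵢ = 3·2 + 4·6 + 4·2 = 38; Σxᵢ² = 41; σ²/τ² = 2.25.
β̂_MAP = 38 / (41 + 2.25) = 38/43.25 ≈ 0.879.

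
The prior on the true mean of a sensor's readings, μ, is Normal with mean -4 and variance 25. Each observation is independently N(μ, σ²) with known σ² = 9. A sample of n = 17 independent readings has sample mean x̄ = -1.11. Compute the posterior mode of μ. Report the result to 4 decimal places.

n = 17, x̄ = -1.11.
For a Normal prior and Normal likelihood with known variance, the posterior is Normal; its mode equals its mean, the precision-weighted average.
Prior precision 1/σ₀² = 1/25 = 0.04; data precision n/σ² = 17/9.
μ̂ = (0.04·(-4) + (17/9)·(-1.11)) / (0.04 + 17/9) = (-677/300)/(434/225) = -2031/1736 ≈ -1.1699.

μ̂_MAP = -1.1699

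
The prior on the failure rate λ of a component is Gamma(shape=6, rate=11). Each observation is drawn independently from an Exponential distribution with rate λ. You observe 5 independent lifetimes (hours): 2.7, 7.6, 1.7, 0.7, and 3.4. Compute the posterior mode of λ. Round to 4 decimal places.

λ̂_MAP = 0.3690

The Exponential(rate=λ) likelihood is ∝ λ^n e^(−λΣtᵢ). Here n = 5 and Σtᵢ = 2.7 + 7.6 + 1.7 + 0.7 + 3.4 = 16.1.
Posterior ∝ λ^5e^(−11λ) · λ^5e^(−16.1λ) = λ^10e^(−27.1λ), i.e. Gamma(11, 27.1).
Mode = (a−1)/b = 10/27.1 ≈ 0.3690.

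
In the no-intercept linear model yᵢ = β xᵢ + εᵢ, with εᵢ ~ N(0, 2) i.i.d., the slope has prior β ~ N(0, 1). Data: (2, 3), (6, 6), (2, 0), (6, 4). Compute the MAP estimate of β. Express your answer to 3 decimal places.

log p(β | y) = −Σ(yᵢ − βxᵢ)²/(2·2) − β²/(2·1) + const.
Setting the derivative to zero: Σxᵢ(yᵢ − βxᵢ)/2 − β/1 = 0, so β = Σxᵢyᵢ / (Σxᵢ² + σ²/τ²).
Σxᵢyᵢ = 2·3 + 6·6 + 2·0 + 6·4 = 66; Σxᵢ² = 80; σ²/τ² = 2.
β̂_MAP = 66 / (80 + 2) = 66/82 ≈ 0.805.

β̂_MAP = 0.805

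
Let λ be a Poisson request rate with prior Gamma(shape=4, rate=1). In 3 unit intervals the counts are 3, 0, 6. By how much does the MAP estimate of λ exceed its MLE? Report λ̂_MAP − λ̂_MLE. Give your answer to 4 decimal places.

MAP − MLE = 0.0000

Σxᵢ = 9. Posterior is Gamma(13, 4); MAP = (13−1)/4 = 12/4 ≈ 3.00000.
MLE = x̄ = 9/3 ≈ 3.00000.
Difference = 12/4 − 9/3 = 0 ≈ 0.0000.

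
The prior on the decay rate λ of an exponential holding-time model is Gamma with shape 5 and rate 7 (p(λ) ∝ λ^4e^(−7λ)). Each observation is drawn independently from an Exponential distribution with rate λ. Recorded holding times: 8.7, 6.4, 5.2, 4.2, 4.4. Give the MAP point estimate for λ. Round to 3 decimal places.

The Exponential(rate=λ) likelihood is ∝ λ^n e^(−λΣtᵢ). Here n = 5 and Σtᵢ = 8.7 + 6.4 + 5.2 + 4.2 + 4.4 = 28.9.
Posterior ∝ λ^4e^(−7λ) · λ^5e^(−28.9λ) = λ^9e^(−35.9λ), i.e. Gamma(10, 35.9).
Mode = (a−1)/b = 9/35.9 ≈ 0.251.

λ̂_MAP = 0.251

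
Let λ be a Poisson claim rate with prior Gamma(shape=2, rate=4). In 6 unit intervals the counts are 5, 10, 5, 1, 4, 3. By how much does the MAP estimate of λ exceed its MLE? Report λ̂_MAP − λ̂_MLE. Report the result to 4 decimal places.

MAP − MLE = -1.7667

Σxᵢ = 28. Posterior is Gamma(30, 10); MAP = (30−1)/10 = 29/10 ≈ 2.90000.
MLE = x̄ = 28/6 ≈ 4.66667.
Difference = 29/10 − 28/6 = -53/30 ≈ -1.7667.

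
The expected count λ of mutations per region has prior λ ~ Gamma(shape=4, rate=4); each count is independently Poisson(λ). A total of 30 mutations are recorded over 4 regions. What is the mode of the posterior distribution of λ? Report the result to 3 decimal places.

λ̂_MAP = 4.125

Σxᵢ = 30, n = 4.
Posterior ∝ λ^3e^(−4λ) · λ^30e^(−4λ) = λ^33e^(−8λ), i.e. Gamma(shape=34, rate=8).
The mode of a Gamma(a, b) with a ≥ 1 (shape–rate) is (a−1)/b = 33/8 ≈ 4.125.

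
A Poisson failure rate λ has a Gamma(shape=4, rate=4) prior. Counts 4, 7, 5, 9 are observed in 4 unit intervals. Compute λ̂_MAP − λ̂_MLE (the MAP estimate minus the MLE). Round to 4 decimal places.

Σxᵢ = 25. Posterior is Gamma(29, 8); MAP = (29−1)/8 = 28/8 ≈ 3.50000.
MLE = x̄ = 25/4 ≈ 6.25000.
Difference = 28/8 − 25/4 = -11/4 ≈ -2.7500.

MAP − MLE = -2.7500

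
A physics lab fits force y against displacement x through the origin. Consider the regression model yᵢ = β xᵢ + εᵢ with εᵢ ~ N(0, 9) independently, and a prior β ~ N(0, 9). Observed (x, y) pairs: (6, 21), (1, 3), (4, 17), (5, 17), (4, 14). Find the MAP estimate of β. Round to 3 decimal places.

log p(β | y) = −Σ(yᵢ − βxᵢ)²/(2·9) − β²/(2·9) + const.
Setting the derivative to zero: Σxᵢ(yᵢ − βxᵢ)/9 − β/9 = 0, so β = Σxᵢyᵢ / (Σxᵢ² + σ²/τ²).
Σxᵢyᵢ = 6·21 + 1·3 + 4·17 + 5·17 + 4·14 = 338; Σxᵢ² = 94; σ²/τ² = 1.
β̂_MAP = 338 / (94 + 1) = 338/95 ≈ 3.558.

β̂_MAP = 3.558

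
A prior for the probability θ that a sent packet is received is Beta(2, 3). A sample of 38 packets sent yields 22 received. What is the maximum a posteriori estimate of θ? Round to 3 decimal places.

Prior: Beta(2, 3).
Data: 22 successes in 38 trials. The binomial likelihood contributes θ^22(1−θ)^16, so the posterior is Beta(2+22, 3+16) = Beta(24, 19).
For Beta(a, b) with a, b > 1 the mode is (a−1)/(a+b−2) = 23/41 ≈ 0.561.

θ̂_MAP = 0.561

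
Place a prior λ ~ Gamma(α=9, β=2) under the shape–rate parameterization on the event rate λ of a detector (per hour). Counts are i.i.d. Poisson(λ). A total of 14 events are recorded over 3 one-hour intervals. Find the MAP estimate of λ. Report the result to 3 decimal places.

Σxᵢ = 14, n = 3.
Posterior ∝ λ^8e^(−2λ) · λ^14e^(−3λ) = λ^22e^(−5λ), i.e. Gamma(shape=23, rate=5).
The mode of a Gamma(a, b) with a ≥ 1 (shape–rate) is (a−1)/b = 22/5 ≈ 4.400.

λ̂_MAP = 4.400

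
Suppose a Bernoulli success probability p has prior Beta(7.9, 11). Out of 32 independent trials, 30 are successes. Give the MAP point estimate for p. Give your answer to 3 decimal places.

p̂_MAP = 0.755

Prior: Beta(7.9, 11).
Data: 30 successes in 32 trials. The binomial likelihood contributes p^30(1−p)^2, so the posterior is Beta(7.9+30, 11+2) = Beta(37.9, 13).
For Beta(a, b) with a, b > 1 the mode is (a−1)/(a+b−2) = 36.9/48.9 ≈ 0.755.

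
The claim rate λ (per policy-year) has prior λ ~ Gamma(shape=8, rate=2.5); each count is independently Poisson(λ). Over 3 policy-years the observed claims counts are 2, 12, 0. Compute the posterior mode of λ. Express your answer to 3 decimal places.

Σxᵢ = 2+12+0 = 14, with n = 3.
Posterior ∝ λ^7e^(−2.5λ) · λ^14e^(−3λ) = λ^21e^(−5.5λ), i.e. Gamma(shape=22, rate=5.5).
The mode of a Gamma(a, b) with a ≥ 1 (shape–rate) is (a−1)/b = 21/5.5 ≈ 3.818.

λ̂_MAP = 3.818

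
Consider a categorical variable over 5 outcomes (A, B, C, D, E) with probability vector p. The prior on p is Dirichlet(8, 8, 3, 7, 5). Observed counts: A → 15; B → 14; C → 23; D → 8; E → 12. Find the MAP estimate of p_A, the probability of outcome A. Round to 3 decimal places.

MAP estimate of p_A = 0.224

The posterior is Dirichlet(αᵢ + nᵢ) = Dirichlet(23, 22, 26, 15, 17).
For a Dirichlet(a₁,…,a_K) with all aᵢ > 1, the mode has j-th component (aⱼ − 1)/(Σaᵢ − K).
Here Σaᵢ = 103 and K = 5, so p_A = (23 − 1)/(103 − 5) = 22/98 ≈ 0.224.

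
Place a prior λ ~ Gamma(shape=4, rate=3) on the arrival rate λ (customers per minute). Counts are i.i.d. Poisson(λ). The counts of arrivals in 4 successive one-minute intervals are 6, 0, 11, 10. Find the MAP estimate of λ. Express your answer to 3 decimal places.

Σxᵢ = 6+0+11+10 = 27, with n = 4.
Posterior ∝ λ^3e^(−3λ) · λ^27e^(−4λ) = λ^30e^(−7λ), i.e. Gamma(shape=31, rate=7).
The mode of a Gamma(a, b) with a ≥ 1 (shape–rate) is (a−1)/b = 30/7 ≈ 4.286.

λ̂_MAP = 4.286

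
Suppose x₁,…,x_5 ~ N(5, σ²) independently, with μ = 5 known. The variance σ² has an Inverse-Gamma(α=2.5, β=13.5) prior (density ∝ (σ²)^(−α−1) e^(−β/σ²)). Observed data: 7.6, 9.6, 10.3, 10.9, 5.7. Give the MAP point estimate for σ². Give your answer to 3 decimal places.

Sum of squared deviations about the known mean: SS = (7.6−5)² + (9.6−5)² + (10.3−5)² + (10.9−5)² + (5.7−5)² = 91.31.
The Normal likelihood contributes (σ²)^(−n/2) exp(−SS/(2σ²)), so the posterior is Inverse-Gamma(α + n/2, β + SS/2) = Inverse-Gamma(5, 59.155).
The mode of Inverse-Gamma(a, b) is b/(a+1) = 59.155/6 ≈ 9.859.

σ̂²_MAP = 9.859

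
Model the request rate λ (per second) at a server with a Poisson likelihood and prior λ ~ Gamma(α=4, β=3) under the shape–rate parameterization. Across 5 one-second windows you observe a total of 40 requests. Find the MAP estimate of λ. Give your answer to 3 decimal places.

Σxᵢ = 40, n = 5.
Posterior ∝ λ^3e^(−3λ) · λ^40e^(−5λ) = λ^43e^(−8λ), i.e. Gamma(shape=44, rate=8).
The mode of a Gamma(a, b) with a ≥ 1 (shape–rate) is (a−1)/b = 43/8 ≈ 5.375.

λ̂_MAP = 5.375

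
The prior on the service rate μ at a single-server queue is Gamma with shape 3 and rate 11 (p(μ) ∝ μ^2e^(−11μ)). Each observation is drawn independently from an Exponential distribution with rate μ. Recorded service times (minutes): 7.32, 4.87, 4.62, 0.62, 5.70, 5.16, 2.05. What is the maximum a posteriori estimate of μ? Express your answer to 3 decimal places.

μ̂_MAP = 0.218

The Exponential(rate=μ) likelihood is ∝ μ^n e^(−μΣtᵢ). Here n = 7 and Σtᵢ = 7.32 + 4.87 + 4.62 + 0.62 + 5.70 + 5.16 + 2.05 = 30.34.
Posterior ∝ μ^2e^(−11μ) · μ^7e^(−30.34μ) = μ^9e^(−41.34μ), i.e. Gamma(10, 41.34).
Mode = (a−1)/b = 9/41.34 ≈ 0.218.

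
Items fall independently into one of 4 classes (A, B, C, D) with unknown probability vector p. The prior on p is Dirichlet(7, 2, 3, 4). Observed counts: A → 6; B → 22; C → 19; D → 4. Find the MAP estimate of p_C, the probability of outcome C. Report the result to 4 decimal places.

MAP estimate of p_C = 0.3333

The posterior is Dirichlet(αᵢ + nᵢ) = Dirichlet(13, 24, 22, 8).
For a Dirichlet(a₁,…,a_K) with all aᵢ > 1, the mode has j-th component (aⱼ − 1)/(Σaᵢ − K).
Here Σaᵢ = 67 and K = 4, so p_C = (22 − 1)/(67 − 4) = 21/63 ≈ 0.3333.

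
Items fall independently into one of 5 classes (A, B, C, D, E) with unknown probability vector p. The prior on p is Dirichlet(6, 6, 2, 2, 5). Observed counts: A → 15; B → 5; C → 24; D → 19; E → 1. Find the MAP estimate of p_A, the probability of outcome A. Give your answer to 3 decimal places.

The posterior is Dirichlet(αᵢ + nᵢ) = Dirichlet(21, 11, 26, 21, 6).
For a Dirichlet(a₁,…,a_K) with all aᵢ > 1, the mode has j-th component (aⱼ − 1)/(Σaᵢ − K).
Here Σaᵢ = 85 and K = 5, so p_A = (21 − 1)/(85 − 5) = 20/80 ≈ 0.250.

MAP estimate of p_A = 0.250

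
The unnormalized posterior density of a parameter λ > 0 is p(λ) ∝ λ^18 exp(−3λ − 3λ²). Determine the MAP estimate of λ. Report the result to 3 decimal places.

λ̂_MAP = 1.500

ℓ'(λ) = 18/λ − 3 − 6λ. Setting this to zero and multiplying by λ: 6λ² + 3λ − 18 = 0.
λ = (−3 + √(3² + 4·6·18)) / (2·6) = (−3 + √441) / 12 = (−3 + 21)/12 = 3/2.
ℓ''(λ) = −18/λ² − 6 < 0, confirming a maximum.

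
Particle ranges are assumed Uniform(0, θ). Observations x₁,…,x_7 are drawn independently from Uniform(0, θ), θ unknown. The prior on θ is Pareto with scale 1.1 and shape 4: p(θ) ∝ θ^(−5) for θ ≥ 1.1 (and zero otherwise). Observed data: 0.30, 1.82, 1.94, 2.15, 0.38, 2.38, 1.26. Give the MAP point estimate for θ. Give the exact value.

The Uniform(0, θ) likelihood is θ^(−n) for θ ≥ max(xᵢ), zero otherwise. Here max(xᵢ) = 2.38.
Posterior ∝ θ^(−5) · θ^(−7) = θ^(−12) on θ ≥ max(1.1, 2.38) = 2.38.
This density is strictly decreasing in θ, so the posterior mode lies at the lower boundary of the support.

θ̂_MAP = 2.38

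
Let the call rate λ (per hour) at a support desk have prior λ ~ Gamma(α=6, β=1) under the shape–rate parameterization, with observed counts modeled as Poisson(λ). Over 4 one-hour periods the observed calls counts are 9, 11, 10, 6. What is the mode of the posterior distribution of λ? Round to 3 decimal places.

λ̂_MAP = 8.200

Σxᵢ = 9+11+10+6 = 36, with n = 4.
Posterior ∝ λ^5e^(−1λ) · λ^36e^(−4λ) = λ^41e^(−5λ), i.e. Gamma(shape=42, rate=5).
The mode of a Gamma(a, b) with a ≥ 1 (shape–rate) is (a−1)/b = 41/5 ≈ 8.200.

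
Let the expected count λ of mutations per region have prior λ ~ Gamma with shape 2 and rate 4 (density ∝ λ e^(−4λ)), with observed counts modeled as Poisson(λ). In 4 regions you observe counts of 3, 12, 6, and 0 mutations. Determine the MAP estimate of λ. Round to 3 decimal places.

Σxᵢ = 3+12+6+0 = 21, with n = 4.
Posterior ∝ λe^(−4λ) · λ^21e^(−4λ) = λ^22e^(−8λ), i.e. Gamma(shape=23, rate=8).
The mode of a Gamma(a, b) with a ≥ 1 (shape–rate) is (a−1)/b = 22/8 ≈ 2.750.

λ̂_MAP = 2.750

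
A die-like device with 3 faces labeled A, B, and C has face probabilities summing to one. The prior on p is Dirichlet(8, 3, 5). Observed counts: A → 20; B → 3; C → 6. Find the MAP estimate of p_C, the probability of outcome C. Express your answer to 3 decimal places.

MAP estimate of p_C = 0.238

The posterior is Dirichlet(αᵢ + nᵢ) = Dirichlet(28, 6, 11).
For a Dirichlet(a₁,…,a_K) with all aᵢ > 1, the mode has j-th component (aⱼ − 1)/(Σaᵢ − K).
Here Σaᵢ = 45 and K = 3, so p_C = (11 − 1)/(45 − 3) = 10/42 ≈ 0.238.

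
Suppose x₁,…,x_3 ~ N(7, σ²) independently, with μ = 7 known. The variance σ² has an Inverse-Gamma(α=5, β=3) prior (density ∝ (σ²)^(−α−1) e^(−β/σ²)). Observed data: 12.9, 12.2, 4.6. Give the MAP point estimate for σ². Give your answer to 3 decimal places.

Sum of squared deviations about the known mean: SS = (12.9−7)² + (12.2−7)² + (4.6−7)² = 67.61.
The Normal likelihood contributes (σ²)^(−n/2) exp(−SS/(2σ²)), so the posterior is Inverse-Gamma(α + n/2, β + SS/2) = Inverse-Gamma(6.5, 36.805).
The mode of Inverse-Gamma(a, b) is b/(a+1) = 36.805/7.5 ≈ 4.907.

σ̂²_MAP = 4.907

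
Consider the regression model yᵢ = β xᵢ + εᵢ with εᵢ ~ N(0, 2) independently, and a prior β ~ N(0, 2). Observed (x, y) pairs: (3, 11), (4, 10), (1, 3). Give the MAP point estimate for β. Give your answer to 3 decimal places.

log p(β | y) = −Σ(yᵢ − βxᵢ)²/(2·2) − β²/(2·2) + const.
Setting the derivative to zero: Σxᵢ(yᵢ − βxᵢ)/2 − β/2 = 0, so β = Σxᵢyᵢ / (Σxᵢ² + σ²/τ²).
Σxᵢyᵢ = 3·11 + 4·10 + 1·3 = 76; Σxᵢ² = 26; σ²/τ² = 1.
β̂_MAP = 76 / (26 + 1) = 76/27 ≈ 2.815.

β̂_MAP = 2.815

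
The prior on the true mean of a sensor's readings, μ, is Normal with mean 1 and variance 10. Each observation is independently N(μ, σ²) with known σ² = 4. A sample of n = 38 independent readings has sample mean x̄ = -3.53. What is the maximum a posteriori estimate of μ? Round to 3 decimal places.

μ̂_MAP = -3.483

n = 38, x̄ = -3.53.
For a Normal prior and Normal likelihood with known variance, the posterior is Normal; its mode equals its mean, the precision-weighted average.
Prior precision 1/σ₀² = 1/10 = 0.1; data precision n/σ² = 38/4 = 9.5.
μ̂ = (0.1·1 + 9.5·(-3.53)) / (0.1 + 9.5) = (-33.435)/9.6 = -3.4828125 ≈ -3.483.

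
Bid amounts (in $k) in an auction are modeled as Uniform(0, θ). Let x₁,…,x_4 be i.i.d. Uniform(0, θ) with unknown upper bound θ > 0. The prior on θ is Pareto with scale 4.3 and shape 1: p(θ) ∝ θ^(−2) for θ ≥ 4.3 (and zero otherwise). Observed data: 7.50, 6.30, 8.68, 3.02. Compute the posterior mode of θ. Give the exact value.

The Uniform(0, θ) likelihood is θ^(−n) for θ ≥ max(xᵢ), zero otherwise. Here max(xᵢ) = 8.68.
Posterior ∝ θ^(−2) · θ^(−4) = θ^(−6) on θ ≥ max(4.3, 8.68) = 8.68.
This density is strictly decreasing in θ, so the posterior mode lies at the lower boundary of the support.

θ̂_MAP = 8.68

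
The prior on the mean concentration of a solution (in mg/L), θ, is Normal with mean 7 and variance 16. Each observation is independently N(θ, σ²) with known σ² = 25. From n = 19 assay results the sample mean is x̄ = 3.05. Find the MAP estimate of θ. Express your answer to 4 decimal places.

θ̂_MAP = 3.3502

n = 19, x̄ = 3.05.
For a Normal prior and Normal likelihood with known variance, the posterior is Normal; its mode equals its mean, the precision-weighted average.
Prior precision 1/σ₀² = 1/16 = 0.0625; data precision n/σ² = 19/25 = 0.76.
θ̂ = (0.0625·7 + 0.76·3.05) / (0.0625 + 0.76) = 2.7555/0.8225 = 5511/1645 ≈ 3.3502.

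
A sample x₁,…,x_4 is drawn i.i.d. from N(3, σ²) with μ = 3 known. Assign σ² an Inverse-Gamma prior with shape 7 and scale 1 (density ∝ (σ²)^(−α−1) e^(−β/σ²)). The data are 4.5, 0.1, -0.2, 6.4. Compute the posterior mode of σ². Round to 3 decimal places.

σ̂²_MAP = 1.723

Sum of squared deviations about the known mean: SS = (4.5−3)² + (0.1−3)² + (-0.2−3)² + (6.4−3)² = 32.46.
The Normal likelihood contributes (σ²)^(−n/2) exp(−SS/(2σ²)), so the posterior is Inverse-Gamma(α + n/2, β + SS/2) = Inverse-Gamma(9, 17.23).
The mode of Inverse-Gamma(a, b) is b/(a+1) = 17.23/10 ≈ 1.723.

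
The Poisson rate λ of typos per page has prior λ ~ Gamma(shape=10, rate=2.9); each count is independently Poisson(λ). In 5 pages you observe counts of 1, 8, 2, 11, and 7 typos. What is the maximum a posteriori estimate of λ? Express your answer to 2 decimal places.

λ̂_MAP = 4.81

Σxᵢ = 1+8+2+11+7 = 29, with n = 5.
Posterior ∝ λ^9e^(−2.9λ) · λ^29e^(−5λ) = λ^38e^(−7.9λ), i.e. Gamma(shape=39, rate=7.9).
The mode of a Gamma(a, b) with a ≥ 1 (shape–rate) is (a−1)/b = 38/7.9 ≈ 4.81.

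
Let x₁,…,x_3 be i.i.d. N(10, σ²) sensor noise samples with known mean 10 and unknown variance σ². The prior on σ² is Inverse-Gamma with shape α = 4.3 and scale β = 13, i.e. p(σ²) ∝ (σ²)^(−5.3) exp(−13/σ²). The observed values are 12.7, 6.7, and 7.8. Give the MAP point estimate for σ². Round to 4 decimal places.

Sum of squared deviations about the known mean: SS = (12.7−10)² + (6.7−10)² + (7.8−10)² = 23.02.
The Normal likelihood contributes (σ²)^(−n/2) exp(−SS/(2σ²)), so the posterior is Inverse-Gamma(α + n/2, β + SS/2) = Inverse-Gamma(5.8, 24.51).
The mode of Inverse-Gamma(a, b) is b/(a+1) = 24.51/6.8 ≈ 3.6044.

σ̂²_MAP = 3.6044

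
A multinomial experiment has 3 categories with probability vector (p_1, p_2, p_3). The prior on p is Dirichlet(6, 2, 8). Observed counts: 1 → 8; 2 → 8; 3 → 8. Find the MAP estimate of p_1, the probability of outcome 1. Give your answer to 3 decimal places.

The posterior is Dirichlet(αᵢ + nᵢ) = Dirichlet(14, 10, 16).
For a Dirichlet(a₁,…,a_K) with all aᵢ > 1, the mode has j-th component (aⱼ − 1)/(Σaᵢ − K).
Here Σaᵢ = 40 and K = 3, so p_1 = (14 − 1)/(40 − 3) = 13/37 ≈ 0.351.

MAP estimate: 0.351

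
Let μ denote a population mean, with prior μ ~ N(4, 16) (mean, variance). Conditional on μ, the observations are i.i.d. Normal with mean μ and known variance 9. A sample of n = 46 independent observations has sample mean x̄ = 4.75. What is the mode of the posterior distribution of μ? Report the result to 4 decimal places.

μ̂_MAP = 4.7409

n = 46, x̄ = 4.75.
For a Normal prior and Normal likelihood with known variance, the posterior is Normal; its mode equals its mean, the precision-weighted average.
Prior precision 1/σ₀² = 1/16 = 0.0625; data precision n/σ² = 46/9.
μ̂ = (0.0625·4 + (46/9)·4.75) / (0.0625 + 46/9) = (883/36)/(745/144) = 3532/745 ≈ 4.7409.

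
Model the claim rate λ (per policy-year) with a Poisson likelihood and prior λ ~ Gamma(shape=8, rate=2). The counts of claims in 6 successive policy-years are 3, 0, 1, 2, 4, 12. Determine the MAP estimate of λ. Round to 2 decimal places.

Σxᵢ = 3+0+1+2+4+12 = 22, with n = 6.
Posterior ∝ λ^7e^(−2λ) · λ^22e^(−6λ) = λ^29e^(−8λ), i.e. Gamma(shape=30, rate=8).
The mode of a Gamma(a, b) with a ≥ 1 (shape–rate) is (a−1)/b = 29/8 ≈ 3.63.

λ̂_MAP = 3.63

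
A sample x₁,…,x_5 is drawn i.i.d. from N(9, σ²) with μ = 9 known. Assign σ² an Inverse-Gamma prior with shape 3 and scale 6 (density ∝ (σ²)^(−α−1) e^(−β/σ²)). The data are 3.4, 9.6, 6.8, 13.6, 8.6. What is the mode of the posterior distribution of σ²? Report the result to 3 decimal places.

Sum of squared deviations about the known mean: SS = (3.4−9)² + (9.6−9)² + (6.8−9)² + (13.6−9)² + (8.6−9)² = 57.88.
The Normal likelihood contributes (σ²)^(−n/2) exp(−SS/(2σ²)), so the posterior is Inverse-Gamma(α + n/2, β + SS/2) = Inverse-Gamma(5.5, 34.94).
The mode of Inverse-Gamma(a, b) is b/(a+1) = 34.94/6.5 ≈ 5.375.

σ̂²_MAP = 5.375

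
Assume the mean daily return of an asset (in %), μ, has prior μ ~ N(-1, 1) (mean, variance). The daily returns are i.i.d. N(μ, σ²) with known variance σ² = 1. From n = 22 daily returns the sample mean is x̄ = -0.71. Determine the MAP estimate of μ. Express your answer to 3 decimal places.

μ̂_MAP = -0.723

n = 22, x̄ = -0.71.
For a Normal prior and Normal likelihood with known variance, the posterior is Normal; its mode equals its mean, the precision-weighted average.
Prior precision 1/σ₀² = 1/1 = 1; data precision n/σ² = 22/1 = 22.
μ̂ = (1·(-1) + 22·(-0.71)) / (1 + 22) = (-16.62)/23 = -831/1150 ≈ -0.723.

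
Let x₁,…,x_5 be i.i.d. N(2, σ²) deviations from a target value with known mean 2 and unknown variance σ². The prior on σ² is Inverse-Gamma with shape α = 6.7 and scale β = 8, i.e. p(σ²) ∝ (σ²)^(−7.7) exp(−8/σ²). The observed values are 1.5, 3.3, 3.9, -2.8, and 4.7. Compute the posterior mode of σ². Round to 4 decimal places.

Sum of squared deviations about the known mean: SS = (1.5−2)² + (3.3−2)² + (3.9−2)² + (-2.8−2)² + (4.7−2)² = 35.88.
The Normal likelihood contributes (σ²)^(−n/2) exp(−SS/(2σ²)), so the posterior is Inverse-Gamma(α + n/2, β + SS/2) = Inverse-Gamma(9.2, 25.94).
The mode of Inverse-Gamma(a, b) is b/(a+1) = 25.94/10.2 ≈ 2.5431.

σ̂²_MAP = 2.5431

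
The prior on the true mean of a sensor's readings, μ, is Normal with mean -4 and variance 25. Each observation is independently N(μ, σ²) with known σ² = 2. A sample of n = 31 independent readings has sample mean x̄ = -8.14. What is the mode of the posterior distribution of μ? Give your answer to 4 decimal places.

μ̂_MAP = -8.1293

n = 31, x̄ = -8.14.
For a Normal prior and Normal likelihood with known variance, the posterior is Normal; its mode equals its mean, the precision-weighted average.
Prior precision 1/σ₀² = 1/25 = 0.04; data precision n/σ² = 31/2 = 15.5.
μ̂ = (0.04·(-4) + 15.5·(-8.14)) / (0.04 + 15.5) = (-126.33)/15.54 = -4211/518 ≈ -8.1293.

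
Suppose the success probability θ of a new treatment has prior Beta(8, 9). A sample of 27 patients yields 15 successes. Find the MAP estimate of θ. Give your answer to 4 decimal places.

θ̂_MAP = 0.5238

Prior: Beta(8, 9).
Data: 15 successes in 27 trials. The binomial likelihood contributes θ^15(1−θ)^12, so the posterior is Beta(8+15, 9+12) = Beta(23, 21).
For Beta(a, b) with a, b > 1 the mode is (a−1)/(a+b−2) = 22/42 ≈ 0.5238.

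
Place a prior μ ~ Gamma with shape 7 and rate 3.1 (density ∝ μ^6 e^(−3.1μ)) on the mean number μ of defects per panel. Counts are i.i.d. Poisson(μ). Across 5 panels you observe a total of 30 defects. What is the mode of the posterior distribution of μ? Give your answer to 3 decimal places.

μ̂_MAP = 4.444

Σxᵢ = 30, n = 5.
Posterior ∝ μ^6e^(−3.1μ) · μ^30e^(−5μ) = μ^36e^(−8.1μ), i.e. Gamma(shape=37, rate=8.1).
The mode of a Gamma(a, b) with a ≥ 1 (shape–rate) is (a−1)/b = 36/8.1 ≈ 4.444.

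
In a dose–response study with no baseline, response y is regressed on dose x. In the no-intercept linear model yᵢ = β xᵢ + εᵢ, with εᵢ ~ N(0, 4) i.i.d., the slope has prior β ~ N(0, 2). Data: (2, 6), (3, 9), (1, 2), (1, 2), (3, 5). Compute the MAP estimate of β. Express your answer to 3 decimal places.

log p(β | y) = −Σ(yᵢ − βxᵢ)²/(2·4) − β²/(2·2) + const.
Setting the derivative to zero: Σxᵢ(yᵢ − βxᵢ)/4 − β/2 = 0, so β = Σxᵢyᵢ / (Σxᵢ² + σ²/τ²).
Σxᵢyᵢ = 2·6 + 3·9 + 1·2 + 1·2 + 3·5 = 58; Σxᵢ² = 24; σ²/τ² = 2.
β̂_MAP = 58 / (24 + 2) = 58/26 ≈ 2.231.

β̂_MAP = 2.231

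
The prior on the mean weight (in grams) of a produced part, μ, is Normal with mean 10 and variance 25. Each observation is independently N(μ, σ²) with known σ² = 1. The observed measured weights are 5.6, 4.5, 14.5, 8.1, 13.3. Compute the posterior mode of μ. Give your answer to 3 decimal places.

n = 5; x̄ = (5.6 + 4.5 + 14.5 + 8.1 + 13.3)/5 = 46/5 = 9.2.
For a Normal prior and Normal likelihood with known variance, the posterior is Normal; its mode equals its mean, the precision-weighted average.
Prior precision 1/σ₀² = 1/25 = 0.04; data precision n/σ² = 5/1 = 5.
μ̂ = (0.04·10 + 5·9.2) / (0.04 + 5) = 46.4/5.04 = 580/63 ≈ 9.206.

μ̂_MAP = 9.206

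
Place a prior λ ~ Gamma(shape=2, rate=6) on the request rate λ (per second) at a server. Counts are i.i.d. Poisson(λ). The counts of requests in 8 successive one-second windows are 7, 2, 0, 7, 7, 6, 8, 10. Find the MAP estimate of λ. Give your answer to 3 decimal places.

λ̂_MAP = 3.429

Σxᵢ = 7+2+0+7+7+6+8+10 = 47, with n = 8.
Posterior ∝ λe^(−6λ) · λ^47e^(−8λ) = λ^48e^(−14λ), i.e. Gamma(shape=49, rate=14).
The mode of a Gamma(a, b) with a ≥ 1 (shape–rate) is (a−1)/b = 48/14 ≈ 3.429.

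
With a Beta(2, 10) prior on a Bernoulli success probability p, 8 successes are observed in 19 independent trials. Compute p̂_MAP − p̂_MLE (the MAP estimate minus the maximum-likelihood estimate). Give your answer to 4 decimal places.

MAP − MLE = -0.1107

Posterior is Beta(10, 21); MAP = (10−1)/(31−2) = 9/29 ≈ 0.31034.
MLE ignores the prior: p̂_MLE = k/n = 8/19 ≈ 0.42105.
Difference = 9/29 − 8/19 = -61/551 ≈ -0.1107.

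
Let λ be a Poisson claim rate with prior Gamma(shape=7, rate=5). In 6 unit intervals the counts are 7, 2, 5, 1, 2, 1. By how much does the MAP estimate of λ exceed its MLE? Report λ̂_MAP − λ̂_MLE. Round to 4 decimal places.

MAP − MLE = -0.8182

Σxᵢ = 18. Posterior is Gamma(25, 11); MAP = (25−1)/11 = 24/11 ≈ 2.18182.
MLE = x̄ = 18/6 ≈ 3.00000.
Difference = 24/11 − 18/6 = -9/11 ≈ -0.8182.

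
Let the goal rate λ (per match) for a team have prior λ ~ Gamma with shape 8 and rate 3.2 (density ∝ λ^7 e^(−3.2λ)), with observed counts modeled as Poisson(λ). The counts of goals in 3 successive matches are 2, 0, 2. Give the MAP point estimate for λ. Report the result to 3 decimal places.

Σxᵢ = 2+0+2 = 4, with n = 3.
Posterior ∝ λ^7e^(−3.2λ) · λ^4e^(−3λ) = λ^11e^(−6.2λ), i.e. Gamma(shape=12, rate=6.2).
The mode of a Gamma(a, b) with a ≥ 1 (shape–rate) is (a−1)/b = 11/6.2 ≈ 1.774.

λ̂_MAP = 1.774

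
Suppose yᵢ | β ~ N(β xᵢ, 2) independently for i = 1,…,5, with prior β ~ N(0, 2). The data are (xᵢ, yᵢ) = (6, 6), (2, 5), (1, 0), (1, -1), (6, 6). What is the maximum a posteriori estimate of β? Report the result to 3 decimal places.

β̂_MAP = 1.025

log p(β | y) = −Σ(yᵢ − βxᵢ)²/(2·2) − β²/(2·2) + const.
Setting the derivative to zero: Σxᵢ(yᵢ − βxᵢ)/2 − β/2 = 0, so β = Σxᵢyᵢ / (Σxᵢ² + σ²/τ²).
Σxᵢyᵢ = 6·6 + 2·5 + 1·0 + 1·(-1) + 6·6 = 81; Σxᵢ² = 78; σ²/τ² = 1.
β̂_MAP = 81 / (78 + 1) = 81/79 ≈ 1.025.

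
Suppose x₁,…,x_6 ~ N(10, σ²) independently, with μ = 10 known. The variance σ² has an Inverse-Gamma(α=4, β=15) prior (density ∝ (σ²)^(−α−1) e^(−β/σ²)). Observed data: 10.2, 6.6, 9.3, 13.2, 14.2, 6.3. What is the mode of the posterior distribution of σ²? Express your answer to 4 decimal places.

σ̂²_MAP = 5.2288

Sum of squared deviations about the known mean: SS = (10.2−10)² + (6.6−10)² + (9.3−10)² + (13.2−10)² + (14.2−10)² + (6.3−10)² = 53.66.
The Normal likelihood contributes (σ²)^(−n/2) exp(−SS/(2σ²)), so the posterior is Inverse-Gamma(α + n/2, β + SS/2) = Inverse-Gamma(7, 41.83).
The mode of Inverse-Gamma(a, b) is b/(a+1) = 41.83/8 ≈ 5.2288.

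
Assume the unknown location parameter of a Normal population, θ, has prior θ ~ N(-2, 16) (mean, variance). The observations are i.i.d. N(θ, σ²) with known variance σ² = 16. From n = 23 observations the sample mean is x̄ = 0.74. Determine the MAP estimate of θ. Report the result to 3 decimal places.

n = 23, x̄ = 0.74.
For a Normal prior and Normal likelihood with known variance, the posterior is Normal; its mode equals its mean, the precision-weighted average.
Prior precision 1/σ₀² = 1/16 = 0.0625; data precision n/σ² = 23/16 = 1.4375.
θ̂ = (0.0625·(-2) + 1.4375·0.74) / (0.0625 + 1.4375) = 0.93875/1.5 = 751/1200 ≈ 0.626.

θ̂_MAP = 0.626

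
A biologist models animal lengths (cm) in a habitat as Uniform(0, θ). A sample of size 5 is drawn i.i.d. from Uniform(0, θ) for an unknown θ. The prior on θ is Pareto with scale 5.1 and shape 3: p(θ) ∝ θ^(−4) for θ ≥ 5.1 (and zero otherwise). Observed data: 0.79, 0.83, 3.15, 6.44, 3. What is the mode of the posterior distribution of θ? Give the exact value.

The Uniform(0, θ) likelihood is θ^(−n) for θ ≥ max(xᵢ), zero otherwise. Here max(xᵢ) = 6.44.
Posterior ∝ θ^(−4) · θ^(−5) = θ^(−9) on θ ≥ max(5.1, 6.44) = 6.44.
This density is strictly decreasing in θ, so the posterior mode lies at the lower boundary of the support.

θ̂_MAP = 6.44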